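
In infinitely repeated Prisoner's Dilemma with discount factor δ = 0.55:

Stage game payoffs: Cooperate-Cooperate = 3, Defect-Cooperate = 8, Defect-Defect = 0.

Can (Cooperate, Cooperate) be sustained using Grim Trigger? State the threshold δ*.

δ* = 0.625; since δ = 0.55 < 0.625, cooperation cannot be sustained

Work:
For Grim Trigger:
Cooperate forever: 3/(1-δ)
Defect then punished: 8 + 0·δ/(1-δ)
Need: 3/(1-δ) ≥ 8 + 0·δ/(1-δ)
Solving: δ ≥ (T-R)/(T-P) = (8-3)/(8-0) = 0.625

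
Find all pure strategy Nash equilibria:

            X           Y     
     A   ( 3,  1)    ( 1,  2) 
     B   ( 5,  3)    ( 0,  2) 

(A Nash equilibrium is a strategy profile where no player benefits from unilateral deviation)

Nash equilibrium: (A, Y), (B, X)

Work:
Best responses:
  P1 vs X: payoffs [3, 5] → best response B (payoff 5)
  P1 vs Y: payoffs [1, 0] → best response A (payoff 1)
  P2 vs A: payoffs [1, 2] → best response Y (payoff 2)
  P2 vs B: payoffs [3, 2] → best response X (payoff 3)
Mutual best responses: (A,Y), (B,X) → Nash equilibria.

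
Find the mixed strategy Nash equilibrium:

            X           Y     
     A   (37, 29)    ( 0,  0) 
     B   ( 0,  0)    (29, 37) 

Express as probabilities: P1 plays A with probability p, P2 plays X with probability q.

p = 0.5606, q = 0.4394

Work:
Find probabilities that make opponent indifferent:
P2 chooses q to make P1 indifferent between A and B
P1 chooses p to make P2 indifferent between X and Y
Mixed NE: P1 plays (A: 0.5606, B: 0.4394), P2 plays (X: 0.4394, Y: 0.5606)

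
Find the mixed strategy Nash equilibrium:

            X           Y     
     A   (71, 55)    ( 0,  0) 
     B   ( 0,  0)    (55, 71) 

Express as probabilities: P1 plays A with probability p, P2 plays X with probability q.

p = 0.5635, q = 0.4365

Work:
Find probabilities that make opponent indifferent:
P2 chooses q to make P1 indifferent between A and B
P1 chooses p to make P2 indifferent between X and Y
Mixed NE: P1 plays (A: 0.5635, B: 0.4365), P2 plays (X: 0.4365, Y: 0.5635)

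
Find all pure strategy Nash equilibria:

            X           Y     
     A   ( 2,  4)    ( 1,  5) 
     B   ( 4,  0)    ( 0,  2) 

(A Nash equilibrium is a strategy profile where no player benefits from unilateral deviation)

Nash equilibrium: (A, Y)

Work:
Best responses:
  P1 vs X: payoffs [2, 4] → best response B (payoff 4)
  P1 vs Y: payoffs [1, 0] → best response A (payoff 1)
  P2 vs A: payoffs [4, 5] → best response Y (payoff 5)
  P2 vs B: payoffs [0, 2] → best response Y (payoff 2)
Mutual best responses: (A,Y) → Nash equilibria.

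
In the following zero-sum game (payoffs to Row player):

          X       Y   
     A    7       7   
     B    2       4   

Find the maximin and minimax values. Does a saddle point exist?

Maximin = 7, Minimax = 7, Saddle: True

Work:
Row minimums: [7, 2] → maximin = 7
Column maximums: [7, 7] → minimax = 7
Saddle point exists! Game value = 7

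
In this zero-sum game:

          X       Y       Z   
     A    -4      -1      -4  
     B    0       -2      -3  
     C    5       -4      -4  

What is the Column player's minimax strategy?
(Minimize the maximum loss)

Column should play Z, value = -3

Work:
Column player minimizes Row's maximum payoff:
Column X: max payoff to Row = 5
Column Y: max payoff to Row = -1
Column Z: max payoff to Row = -3
Minimum is -3, achieved by column Z.
Minimax strategy: Z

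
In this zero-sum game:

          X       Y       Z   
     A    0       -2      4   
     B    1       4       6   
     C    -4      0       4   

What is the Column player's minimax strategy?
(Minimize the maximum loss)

Column should play X, value = 1

Work:
Column player minimizes Row's maximum payoff:
Column X: max payoff to Row = 1
Column Y: max payoff to Row = 4
Column Z: max payoff to Row = 6
Minimum is 1, achieved by column X.
Minimax strategy: X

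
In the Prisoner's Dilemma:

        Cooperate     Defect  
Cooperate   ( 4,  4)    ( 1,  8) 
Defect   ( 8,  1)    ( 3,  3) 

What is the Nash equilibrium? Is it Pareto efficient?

(Defect, Defect) is NE; not Pareto efficient

Work:
Defect dominates Cooperate for both players:
If P2 cooperates: Defect (8) > Cooperate (4)
If P2 defects: Defect (3) > Cooperate (1)
NE: (Defect, Defect) with payoff (3, 3)
But (Cooperate, Cooperate) = (4, 4) Pareto dominates (3, 3)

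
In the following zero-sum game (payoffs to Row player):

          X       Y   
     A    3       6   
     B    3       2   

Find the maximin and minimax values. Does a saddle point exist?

Maximin = 3, Minimax = 3, Saddle: True

Work:
Row minimums: [3, 2] → maximin = 3
Column maximums: [3, 6] → minimax = 3
Saddle point exists! Game value = 3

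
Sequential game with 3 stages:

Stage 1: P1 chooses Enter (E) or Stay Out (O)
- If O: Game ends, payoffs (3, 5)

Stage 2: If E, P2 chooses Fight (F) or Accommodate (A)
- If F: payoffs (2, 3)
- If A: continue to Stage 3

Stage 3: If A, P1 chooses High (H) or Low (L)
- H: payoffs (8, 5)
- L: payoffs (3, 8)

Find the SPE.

SPE: (E, A, H); Outcome (8, 5)

Work:
Stage 3: P1 chooses H (8 vs 3)
Stage 2: P2: F->3, A->5 (anticipating H). Choose A
Stage 1: P1: O->3, E->8 (anticipating A, H). Choose E
SPE path: E -> A -> H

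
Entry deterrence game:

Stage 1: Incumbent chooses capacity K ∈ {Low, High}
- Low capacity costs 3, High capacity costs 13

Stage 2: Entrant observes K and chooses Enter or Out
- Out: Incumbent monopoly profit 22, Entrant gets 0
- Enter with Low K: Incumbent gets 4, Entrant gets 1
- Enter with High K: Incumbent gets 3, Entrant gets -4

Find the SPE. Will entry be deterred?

SPE: (High, Enter|Low, Out|High); Entry deterred. Incumbent net profit = 9

Work:
After Low K: Entrant enters (1 > 0)
After High K: Entrant stays out (-4 < 0)
Incumbent: Low → 4−3=1, High → 22−13=9
Incumbent chooses High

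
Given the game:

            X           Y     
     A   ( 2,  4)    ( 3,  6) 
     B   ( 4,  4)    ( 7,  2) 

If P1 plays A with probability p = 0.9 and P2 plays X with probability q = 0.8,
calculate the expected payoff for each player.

E[P1] = 2.44, E[P2] = 4.32

Work:
E[P1] = p·q·π₁(A,X) + p·(1-q)·π₁(A,Y) + (1-p)·q·π₁(B,X) + (1-p)·(1-q)·π₁(B,Y)
= 0.9·0.8·2 + 0.9·0.2·3 + 0.1·0.8·4 + 0.1·0.2·7
= 2.44

E[P2] = 4.32 (similar calculation)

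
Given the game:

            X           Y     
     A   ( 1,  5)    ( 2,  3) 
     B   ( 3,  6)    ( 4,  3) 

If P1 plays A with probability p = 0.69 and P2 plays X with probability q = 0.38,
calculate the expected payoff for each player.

E[P1] = 2.24, E[P2] = 3.8778

Work:
E[P1] = p·q·π₁(A,X) + p·(1-q)·π₁(A,Y) + (1-p)·q·π₁(B,X) + (1-p)·(1-q)·π₁(B,Y)
= 0.69·0.38·1 + 0.69·0.62·2 + 0.31·0.38·3 + 0.31·0.62·4
= 2.24

E[P2] = 3.8778 (similar calculation)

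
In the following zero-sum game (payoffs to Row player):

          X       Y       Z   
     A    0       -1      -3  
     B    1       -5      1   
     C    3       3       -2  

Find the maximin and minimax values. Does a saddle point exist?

Maximin = -2, Minimax = 1, Saddle: False

Work:
Row minimums: [-3, -5, -2] → maximin = -2
Column maximums: [3, 3, 1] → minimax = 1
No saddle point (maximin ≠ minimax). Mixed strategy needed.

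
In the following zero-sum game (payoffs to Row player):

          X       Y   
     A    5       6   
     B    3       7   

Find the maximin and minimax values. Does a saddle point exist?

Maximin = 5, Minimax = 5, Saddle: True

Work:
Row minimums: [5, 3] → maximin = 5
Column maximums: [5, 7] → minimax = 5
Saddle point exists! Game value = 5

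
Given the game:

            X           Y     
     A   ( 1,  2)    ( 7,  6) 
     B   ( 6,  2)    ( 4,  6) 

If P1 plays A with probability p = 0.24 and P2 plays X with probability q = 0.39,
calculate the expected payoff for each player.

E[P1] = 4.7512, E[P2] = 4.44

Work:
E[P1] = p·q·π₁(A,X) + p·(1-q)·π₁(A,Y) + (1-p)·q·π₁(B,X) + (1-p)·(1-q)·π₁(B,Y)
= 0.24·0.39·1 + 0.24·0.61·7 + 0.76·0.39·6 + 0.76·0.61·4
= 4.7512

E[P2] = 4.44 (similar calculation)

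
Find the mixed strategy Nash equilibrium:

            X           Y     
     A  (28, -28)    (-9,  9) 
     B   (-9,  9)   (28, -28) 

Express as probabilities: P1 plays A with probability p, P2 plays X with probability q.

p = 0.5, q = 0.5

Work:
Find probabilities that make opponent indifferent:
P2 chooses q to make P1 indifferent between A and B
P1 chooses p to make P2 indifferent between X and Y
Mixed NE: P1 plays (A: 0.5, B: 0.5), P2 plays (X: 0.5, Y: 0.5)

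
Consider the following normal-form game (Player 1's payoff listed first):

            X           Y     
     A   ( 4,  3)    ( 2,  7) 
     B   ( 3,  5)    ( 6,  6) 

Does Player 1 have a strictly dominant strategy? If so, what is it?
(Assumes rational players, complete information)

No strictly dominant strategy exists for Player 1

Work:
A strategy strictly dominates another if it gives a strictly higher payoff against every opponent action. Compare each pair of P1's strategies column-by-column:
  A vs B: [4 vs 3, 2 vs 6] → A does not strictly dominate B (column Y: 2 ≤ 6)
  B vs A: [3 vs 4, 6 vs 2] → B does not strictly dominate A (column X: 3 ≤ 4)
No single strategy strictly dominates all others → no strictly dominant strategy.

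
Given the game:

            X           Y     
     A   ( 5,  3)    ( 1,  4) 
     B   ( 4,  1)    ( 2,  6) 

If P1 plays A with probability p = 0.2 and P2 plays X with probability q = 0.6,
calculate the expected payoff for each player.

E[P1] = 3.24, E[P2] = 3.08

Work:
E[P1] = p·q·π₁(A,X) + p·(1-q)·π₁(A,Y) + (1-p)·q·π₁(B,X) + (1-p)·(1-q)·π₁(B,Y)
= 0.2·0.6·5 + 0.2·0.4·1 + 0.8·0.6·4 + 0.8·0.4·2
= 3.24

E[P2] = 3.08 (similar calculation)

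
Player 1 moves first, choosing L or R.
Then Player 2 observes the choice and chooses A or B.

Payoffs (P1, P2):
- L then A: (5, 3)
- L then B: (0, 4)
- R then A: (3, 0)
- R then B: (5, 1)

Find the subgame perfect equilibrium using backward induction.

P1 plays R, P2 plays B after L and B after R; Payoff (5, 1)

Work:
Backward induction:
After L: P2 chooses B → P1 gets 0
After R: P2 chooses B → P1 gets 5
P1 chooses R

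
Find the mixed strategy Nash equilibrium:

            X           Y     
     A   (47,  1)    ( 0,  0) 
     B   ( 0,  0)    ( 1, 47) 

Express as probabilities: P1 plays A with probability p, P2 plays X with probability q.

p = 0.9792, q = 0.0208

Work:
Find probabilities that make opponent indifferent:
P2 chooses q to make P1 indifferent between A and B
P1 chooses p to make P2 indifferent between X and Y
Mixed NE: P1 plays (A: 0.9792, B: 0.0208), P2 plays (X: 0.0208, Y: 0.9792)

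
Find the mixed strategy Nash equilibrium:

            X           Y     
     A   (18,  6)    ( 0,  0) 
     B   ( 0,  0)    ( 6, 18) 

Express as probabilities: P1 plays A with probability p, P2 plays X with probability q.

p = 0.75, q = 0.25

Work:
Find probabilities that make opponent indifferent:
P2 chooses q to make P1 indifferent between A and B
P1 chooses p to make P2 indifferent between X and Y
Mixed NE: P1 plays (A: 0.75, B: 0.25), P2 plays (X: 0.25, Y: 0.75)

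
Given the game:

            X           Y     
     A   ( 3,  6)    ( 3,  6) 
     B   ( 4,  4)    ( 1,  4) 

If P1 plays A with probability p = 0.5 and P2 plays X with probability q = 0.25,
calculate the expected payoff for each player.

E[P1] = 2.375, E[P2] = 5.0

Work:
E[P1] = p·q·π₁(A,X) + p·(1-q)·π₁(A,Y) + (1-p)·q·π₁(B,X) + (1-p)·(1-q)·π₁(B,Y)
= 0.5·0.25·3 + 0.5·0.75·3 + 0.5·0.25·4 + 0.5·0.75·1
= 2.375

E[P2] = 5.0 (similar calculation)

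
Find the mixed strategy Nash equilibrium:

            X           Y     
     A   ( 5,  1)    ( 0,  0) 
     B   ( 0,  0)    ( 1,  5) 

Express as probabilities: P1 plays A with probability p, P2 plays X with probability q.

p = 0.8333, q = 0.1667

Work:
Find probabilities that make opponent indifferent:
P2 chooses q to make P1 indifferent between A and B
P1 chooses p to make P2 indifferent between X and Y
Mixed NE: P1 plays (A: 0.8333, B: 0.1667), P2 plays (X: 0.1667, Y: 0.8333)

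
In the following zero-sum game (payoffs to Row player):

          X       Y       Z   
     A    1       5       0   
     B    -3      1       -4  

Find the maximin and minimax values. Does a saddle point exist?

Maximin = 0, Minimax = 0, Saddle: True

Work:
Row minimums: [0, -4] → maximin = 0
Column maximums: [1, 5, 0] → minimax = 0
Saddle point exists! Game value = 0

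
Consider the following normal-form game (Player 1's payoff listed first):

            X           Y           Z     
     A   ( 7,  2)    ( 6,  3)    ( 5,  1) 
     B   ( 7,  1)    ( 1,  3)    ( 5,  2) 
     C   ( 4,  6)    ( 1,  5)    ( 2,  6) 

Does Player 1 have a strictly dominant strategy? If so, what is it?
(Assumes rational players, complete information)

No strictly dominant strategy exists for Player 1

Work:
A strategy strictly dominates another if it gives a strictly higher payoff against every opponent action. Compare each pair of P1's strategies column-by-column:
  A vs B: [7 vs 7, 6 vs 1, 5 vs 5] → A does not strictly dominate B (column X: 7 ≤ 7)
  A vs C: [7 vs 4, 6 vs 1, 5 vs 2] → A strictly dominates C
  B vs A: [7 vs 7, 1 vs 6, 5 vs 5] → B does not strictly dominate A (column X: 7 ≤ 7)
  B vs C: [7 vs 4, 1 vs 1, 5 vs 2] → B does not strictly dominate C (column Y: 1 ≤ 1)
  C vs A: [4 vs 7, 1 vs 6, 2 vs 5] → C does not strictly dominate A (column X: 4 ≤ 7)
  C vs B: [4 vs 7, 1 vs 1, 2 vs 5] → C does not strictly dominate B (column X: 4 ≤ 7)
No single strategy strictly dominates all others → no strictly dominant strategy.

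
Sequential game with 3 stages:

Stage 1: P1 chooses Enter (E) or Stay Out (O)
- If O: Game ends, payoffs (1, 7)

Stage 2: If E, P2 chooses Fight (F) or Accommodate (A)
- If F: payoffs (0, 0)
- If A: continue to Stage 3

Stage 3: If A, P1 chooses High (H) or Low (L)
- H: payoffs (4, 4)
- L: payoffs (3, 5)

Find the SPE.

SPE: (E, A, H); Outcome (4, 4)

Work:
Stage 3: P1 chooses H (4 vs 3)
Stage 2: P2: F->0, A->4 (anticipating H). Choose A
Stage 1: P1: O->1, E->4 (anticipating A, H). Choose E
SPE path: E -> A -> H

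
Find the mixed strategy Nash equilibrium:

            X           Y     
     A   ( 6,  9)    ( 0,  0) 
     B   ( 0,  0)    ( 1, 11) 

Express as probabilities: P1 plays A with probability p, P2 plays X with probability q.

p = 0.55, q = 0.1429

Work:
Find probabilities that make opponent indifferent:
P2 chooses q to make P1 indifferent between A and B
P1 chooses p to make P2 indifferent between X and Y
Mixed NE: P1 plays (A: 0.55, B: 0.45), P2 plays (X: 0.1429, Y: 0.8571)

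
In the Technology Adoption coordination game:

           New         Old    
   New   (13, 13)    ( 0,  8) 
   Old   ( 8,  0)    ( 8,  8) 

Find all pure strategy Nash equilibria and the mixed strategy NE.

Pure NE: (New, New) and (Old, Old); Mixed NE: p = 0.6154, q = 0.6154

Work:
Check pure NE:
(New, New): (13, 13) - no unilateral deviation beneficial
(Old, Old): (8, 8) - no unilateral deviation beneficial
Mixed NE: P1 plays New with p = 0.6154, P2 plays New with q = 0.6154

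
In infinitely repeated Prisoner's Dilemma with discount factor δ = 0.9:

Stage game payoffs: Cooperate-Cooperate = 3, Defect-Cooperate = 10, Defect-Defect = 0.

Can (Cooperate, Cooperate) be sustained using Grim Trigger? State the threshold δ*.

δ* = 0.7; since δ = 0.9 ≥ 0.7, cooperation can be sustained

Work:
For Grim Trigger:
Cooperate forever: 3/(1-δ)
Defect then punished: 10 + 0·δ/(1-δ)
Need: 3/(1-δ) ≥ 10 + 0·δ/(1-δ)
Solving: δ ≥ (T-R)/(T-P) = (10-3)/(10-0) = 0.7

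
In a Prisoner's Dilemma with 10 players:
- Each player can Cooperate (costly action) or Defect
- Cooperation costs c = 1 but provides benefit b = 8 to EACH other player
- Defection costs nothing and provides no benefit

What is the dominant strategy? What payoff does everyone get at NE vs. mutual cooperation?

Dominant: Defect; NE payoff = 0; Coop payoff = 71

Work:
Defect dominates (saves cost c = 1, benefit to others is external)
NE: All defect → everyone gets 0
If all cooperate: each receives (9)×8 - 1 = 71
Social dilemma: 71 > 0 but NE gives 0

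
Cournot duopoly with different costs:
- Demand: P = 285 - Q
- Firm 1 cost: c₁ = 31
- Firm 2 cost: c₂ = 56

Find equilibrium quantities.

q₁* = 93.0, q₂* = 68.0

Work:
Reaction: q₁ = (285 - 31 - q₂)/2
Reaction: q₂ = (285 - 56 - q₁)/2
Solve simultaneously:
q₁* = (285 - 2×31 + 56)/3 = 93.0
q₂* = (285 - 2×56 + 31)/3 = 68.0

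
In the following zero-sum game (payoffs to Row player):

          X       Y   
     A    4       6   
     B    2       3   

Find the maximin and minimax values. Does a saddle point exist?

Maximin = 4, Minimax = 4, Saddle: True

Work:
Row minimums: [4, 2] → maximin = 4
Column maximums: [4, 6] → minimax = 4
Saddle point exists! Game value = 4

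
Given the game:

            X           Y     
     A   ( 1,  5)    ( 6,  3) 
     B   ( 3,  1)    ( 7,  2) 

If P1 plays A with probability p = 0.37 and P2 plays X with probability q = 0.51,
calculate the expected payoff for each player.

E[P1] = 4.4013, E[P2] = 2.4261

Work:
E[P1] = p·q·π₁(A,X) + p·(1-q)·π₁(A,Y) + (1-p)·q·π₁(B,X) + (1-p)·(1-q)·π₁(B,Y)
= 0.37·0.51·1 + 0.37·0.49·6 + 0.63·0.51·3 + 0.63·0.49·7
= 4.4013

E[P2] = 2.4261 (similar calculation)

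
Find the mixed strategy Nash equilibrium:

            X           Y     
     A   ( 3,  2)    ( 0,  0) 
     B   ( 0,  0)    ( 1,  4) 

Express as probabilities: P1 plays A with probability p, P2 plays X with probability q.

p = 0.6667, q = 0.25

Work:
Find probabilities that make opponent indifferent:
P2 chooses q to make P1 indifferent between A and B
P1 chooses p to make P2 indifferent between X and Y
Mixed NE: P1 plays (A: 0.6667, B: 0.3333), P2 plays (X: 0.25, Y: 0.75)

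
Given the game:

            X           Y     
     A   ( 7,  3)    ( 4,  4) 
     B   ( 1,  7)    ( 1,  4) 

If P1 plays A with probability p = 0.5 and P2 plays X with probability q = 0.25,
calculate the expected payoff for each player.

E[P1] = 2.875, E[P2] = 4.25

Work:
E[P1] = p·q·π₁(A,X) + p·(1-q)·π₁(A,Y) + (1-p)·q·π₁(B,X) + (1-p)·(1-q)·π₁(B,Y)
= 0.5·0.25·7 + 0.5·0.75·4 + 0.5·0.25·1 + 0.5·0.75·1
= 2.875

E[P2] = 4.25 (similar calculation)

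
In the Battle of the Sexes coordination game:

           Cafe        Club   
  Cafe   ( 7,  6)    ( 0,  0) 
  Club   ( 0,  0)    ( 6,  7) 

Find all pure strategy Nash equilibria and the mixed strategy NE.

Pure NE: (Cafe, Cafe) and (Club, Club); Mixed NE: p = 0.5385, q = 0.4615

Work:
Check pure NE:
(Cafe, Cafe): (7, 6) - no unilateral deviation beneficial
(Club, Club): (6, 7) - no unilateral deviation beneficial
Mixed NE: P1 plays Cafe with p = 0.5385, P2 plays Cafe with q = 0.4615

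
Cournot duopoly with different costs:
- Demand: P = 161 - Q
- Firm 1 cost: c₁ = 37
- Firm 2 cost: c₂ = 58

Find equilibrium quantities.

q₁* = 48.33, q₂* = 27.33

Work:
Reaction: q₁ = (161 - 37 - q₂)/2
Reaction: q₂ = (161 - 58 - q₁)/2
Solve simultaneously:
q₁* = (161 - 2×37 + 58)/3 = 48.33
q₂* = (161 - 2×58 + 37)/3 = 27.33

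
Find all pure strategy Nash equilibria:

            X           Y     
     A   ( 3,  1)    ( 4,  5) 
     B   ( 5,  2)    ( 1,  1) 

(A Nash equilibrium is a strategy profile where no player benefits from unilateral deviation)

Nash equilibrium: (A, Y), (B, X)

Work:
Best responses:
  P1 vs X: payoffs [3, 5] → best response B (payoff 5)
  P1 vs Y: payoffs [4, 1] → best response A (payoff 4)
  P2 vs A: payoffs [1, 5] → best response Y (payoff 5)
  P2 vs B: payoffs [2, 1] → best response X (payoff 2)
Mutual best responses: (A,Y), (B,X) → Nash equilibria.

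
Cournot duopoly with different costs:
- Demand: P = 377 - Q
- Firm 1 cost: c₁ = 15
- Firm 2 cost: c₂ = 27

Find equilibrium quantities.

q₁* = 124.67, q₂* = 112.67

Work:
Reaction: q₁ = (377 - 15 - q₂)/2
Reaction: q₂ = (377 - 27 - q₁)/2
Solve simultaneously:
q₁* = (377 - 2×15 + 27)/3 = 124.67
q₂* = (377 - 2×27 + 15)/3 = 112.67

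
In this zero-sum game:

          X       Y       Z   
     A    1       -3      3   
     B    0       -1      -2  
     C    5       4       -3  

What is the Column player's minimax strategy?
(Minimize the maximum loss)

Column should play Z, value = 3

Work:
Column player minimizes Row's maximum payoff:
Column X: max payoff to Row = 5
Column Y: max payoff to Row = 4
Column Z: max payoff to Row = 3
Minimum is 3, achieved by column Z.
Minimax strategy: Z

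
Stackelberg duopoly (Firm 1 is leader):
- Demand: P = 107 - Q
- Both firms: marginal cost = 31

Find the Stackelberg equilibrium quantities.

q₁* (leader) = 38.0, q₂* (follower) = 19.0

Work:
Follower's reaction: q₂ = (a - c - q₁)/2
Leader substitutes: π₁ = q₁·(a - q₁ - (a-c-q₁)/2 - c)
FOC: q₁* = (107 - 31)/2 = 38.00
Then: q₂* = (107 - 31 - 38.0)/2 = 19.00
Leader has first-mover advantage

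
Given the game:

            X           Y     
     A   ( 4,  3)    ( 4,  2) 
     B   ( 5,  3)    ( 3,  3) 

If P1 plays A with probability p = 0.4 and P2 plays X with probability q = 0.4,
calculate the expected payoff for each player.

E[P1] = 3.88, E[P2] = 2.76

Work:
E[P1] = p·q·π₁(A,X) + p·(1-q)·π₁(A,Y) + (1-p)·q·π₁(B,X) + (1-p)·(1-q)·π₁(B,Y)
= 0.4·0.4·4 + 0.4·0.6·4 + 0.6·0.4·5 + 0.6·0.6·3
= 3.88

E[P2] = 2.76 (similar calculation)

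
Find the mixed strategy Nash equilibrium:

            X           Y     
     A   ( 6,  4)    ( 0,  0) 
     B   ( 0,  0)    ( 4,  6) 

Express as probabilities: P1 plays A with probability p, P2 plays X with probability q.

p = 0.6, q = 0.4

Work:
Find probabilities that make opponent indifferent:
P2 chooses q to make P1 indifferent between A and B
P1 chooses p to make P2 indifferent between X and Y
Mixed NE: P1 plays (A: 0.6, B: 0.4), P2 plays (X: 0.4, Y: 0.6)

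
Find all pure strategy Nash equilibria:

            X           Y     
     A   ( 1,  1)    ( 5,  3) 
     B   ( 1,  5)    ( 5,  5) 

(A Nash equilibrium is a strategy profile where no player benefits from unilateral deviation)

Nash equilibrium: (A, Y), (B, X), (B, Y)

Work:
Best responses:
  P1 vs X: payoffs [1, 1] → best response A/B (payoff 1)
  P1 vs Y: payoffs [5, 5] → best response A/B (payoff 5)
  P2 vs A: payoffs [1, 3] → best response Y (payoff 3)
  P2 vs B: payoffs [5, 5] → best response X/Y (payoff 5)
Mutual best responses: (A,Y), (B,X), (B,Y) → Nash equilibria.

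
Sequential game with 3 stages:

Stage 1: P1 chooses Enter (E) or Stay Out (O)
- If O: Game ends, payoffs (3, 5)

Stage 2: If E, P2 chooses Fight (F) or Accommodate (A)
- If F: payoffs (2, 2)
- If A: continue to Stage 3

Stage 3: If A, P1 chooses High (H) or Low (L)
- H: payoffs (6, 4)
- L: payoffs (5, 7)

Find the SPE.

SPE: (E, A, H); Outcome (6, 4)

Work:
Stage 3: P1 chooses H (6 vs 5)
Stage 2: P2: F->2, A->4 (anticipating H). Choose A
Stage 1: P1: O->3, E->6 (anticipating A, H). Choose E
SPE path: E -> A -> H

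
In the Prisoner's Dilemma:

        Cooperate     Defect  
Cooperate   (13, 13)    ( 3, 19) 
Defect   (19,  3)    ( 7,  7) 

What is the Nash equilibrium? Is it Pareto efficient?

(Defect, Defect) is NE; not Pareto efficient

Work:
Defect dominates Cooperate for both players:
If P2 cooperates: Defect (19) > Cooperate (13)
If P2 defects: Defect (7) > Cooperate (3)
NE: (Defect, Defect) with payoff (7, 7)
But (Cooperate, Cooperate) = (13, 13) Pareto dominates (7, 7)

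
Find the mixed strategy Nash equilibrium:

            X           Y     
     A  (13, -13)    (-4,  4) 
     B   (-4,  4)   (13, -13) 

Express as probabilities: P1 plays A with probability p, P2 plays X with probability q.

p = 0.5, q = 0.5

Work:
Find probabilities that make opponent indifferent:
P2 chooses q to make P1 indifferent between A and B
P1 chooses p to make P2 indifferent between X and Y
Mixed NE: P1 plays (A: 0.5, B: 0.5), P2 plays (X: 0.5, Y: 0.5)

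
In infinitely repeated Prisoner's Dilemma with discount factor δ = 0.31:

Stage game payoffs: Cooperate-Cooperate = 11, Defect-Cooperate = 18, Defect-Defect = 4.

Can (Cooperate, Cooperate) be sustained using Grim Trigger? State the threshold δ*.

δ* = 0.5; since δ = 0.31 < 0.5, cooperation cannot be sustained

Work:
For Grim Trigger:
Cooperate forever: 11/(1-δ)
Defect then punished: 18 + 4·δ/(1-δ)
Need: 11/(1-δ) ≥ 18 + 4·δ/(1-δ)
Solving: δ ≥ (T-R)/(T-P) = (18-11)/(18-4) = 0.5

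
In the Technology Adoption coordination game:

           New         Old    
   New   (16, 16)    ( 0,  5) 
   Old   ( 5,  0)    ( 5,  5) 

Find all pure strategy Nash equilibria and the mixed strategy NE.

Pure NE: (New, New) and (Old, Old); Mixed NE: p = 0.3125, q = 0.3125

Work:
Check pure NE:
(New, New): (16, 16) - no unilateral deviation beneficial
(Old, Old): (5, 5) - no unilateral deviation beneficial
Mixed NE: P1 plays New with p = 0.3125, P2 plays New with q = 0.3125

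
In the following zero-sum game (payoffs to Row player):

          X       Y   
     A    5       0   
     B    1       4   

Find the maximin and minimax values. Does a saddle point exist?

Maximin = 1, Minimax = 4, Saddle: False

Work:
Row minimums: [0, 1] → maximin = 1
Column maximums: [5, 4] → minimax = 4
No saddle point (maximin ≠ minimax). Mixed strategy needed.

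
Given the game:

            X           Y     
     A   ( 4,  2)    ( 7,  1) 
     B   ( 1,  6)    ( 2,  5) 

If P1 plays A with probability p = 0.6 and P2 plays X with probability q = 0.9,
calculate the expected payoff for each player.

E[P1] = 3.02, E[P2] = 3.5

Work:
E[P1] = p·q·π₁(A,X) + p·(1-q)·π₁(A,Y) + (1-p)·q·π₁(B,X) + (1-p)·(1-q)·π₁(B,Y)
= 0.6·0.9·4 + 0.6·0.1·7 + 0.4·0.9·1 + 0.4·0.1·2
= 3.02

E[P2] = 3.5 (similar calculation)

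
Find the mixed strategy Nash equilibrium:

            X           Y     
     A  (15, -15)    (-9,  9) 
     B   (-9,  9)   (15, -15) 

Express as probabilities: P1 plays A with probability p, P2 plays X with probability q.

p = 0.5, q = 0.5

Work:
Find probabilities that make opponent indifferent:
P2 chooses q to make P1 indifferent between A and B
P1 chooses p to make P2 indifferent between X and Y
Mixed NE: P1 plays (A: 0.5, B: 0.5), P2 plays (X: 0.5, Y: 0.5)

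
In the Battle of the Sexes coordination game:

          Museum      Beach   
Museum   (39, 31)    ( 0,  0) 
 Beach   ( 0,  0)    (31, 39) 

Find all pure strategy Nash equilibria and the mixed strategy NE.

Pure NE: (Museum, Museum) and (Beach, Beach); Mixed NE: p = 0.5571, q = 0.4429

Work:
Check pure NE:
(Museum, Museum): (39, 31) - no unilateral deviation beneficial
(Beach, Beach): (31, 39) - no unilateral deviation beneficial
Mixed NE: P1 plays Museum with p = 0.5571, P2 plays Museum with q = 0.4429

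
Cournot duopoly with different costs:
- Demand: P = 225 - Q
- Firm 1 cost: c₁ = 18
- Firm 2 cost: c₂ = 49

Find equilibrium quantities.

q₁* = 79.33, q₂* = 48.33

Work:
Reaction: q₁ = (225 - 18 - q₂)/2
Reaction: q₂ = (225 - 49 - q₁)/2
Solve simultaneously:
q₁* = (225 - 2×18 + 49)/3 = 79.33
q₂* = (225 - 2×49 + 18)/3 = 48.33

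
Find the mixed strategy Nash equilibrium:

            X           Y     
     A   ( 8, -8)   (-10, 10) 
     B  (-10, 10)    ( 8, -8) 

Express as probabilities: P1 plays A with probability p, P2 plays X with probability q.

p = 0.5, q = 0.5

Work:
Find probabilities that make opponent indifferent:
P2 chooses q to make P1 indifferent between A and B
P1 chooses p to make P2 indifferent between X and Y
Mixed NE: P1 plays (A: 0.5, B: 0.5), P2 plays (X: 0.5, Y: 0.5)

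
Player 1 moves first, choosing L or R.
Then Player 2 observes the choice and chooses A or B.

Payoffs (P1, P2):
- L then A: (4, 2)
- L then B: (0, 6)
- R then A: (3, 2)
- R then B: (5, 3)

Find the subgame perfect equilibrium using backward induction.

P1 plays R, P2 plays B after L and B after R; Payoff (5, 3)

Work:
Backward induction:
After L: P2 chooses B → P1 gets 0
After R: P2 chooses B → P1 gets 5
P1 chooses R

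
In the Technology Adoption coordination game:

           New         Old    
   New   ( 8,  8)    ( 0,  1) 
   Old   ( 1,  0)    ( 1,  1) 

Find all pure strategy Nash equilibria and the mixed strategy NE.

Pure NE: (New, New) and (Old, Old); Mixed NE: p = 0.125, q = 0.125

Work:
Check pure NE:
(New, New): (8, 8) - no unilateral deviation beneficial
(Old, Old): (1, 1) - no unilateral deviation beneficial
Mixed NE: P1 plays New with p = 0.125, P2 plays New with q = 0.125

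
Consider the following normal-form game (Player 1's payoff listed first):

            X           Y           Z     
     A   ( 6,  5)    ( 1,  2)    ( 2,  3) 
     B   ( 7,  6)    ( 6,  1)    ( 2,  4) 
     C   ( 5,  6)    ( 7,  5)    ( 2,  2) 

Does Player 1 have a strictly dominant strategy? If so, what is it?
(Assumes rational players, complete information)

No strictly dominant strategy exists for Player 1

Work:
A strategy strictly dominates another if it gives a strictly higher payoff against every opponent action. Compare each pair of P1's strategies column-by-column:
  A vs B: [6 vs 7, 1 vs 6, 2 vs 2] → A does not strictly dominate B (column X: 6 ≤ 7)
  A vs C: [6 vs 5, 1 vs 7, 2 vs 2] → A does not strictly dominate C (column Y: 1 ≤ 7)
  B vs A: [7 vs 6, 6 vs 1, 2 vs 2] → B does not strictly dominate A (column Z: 2 ≤ 2)
  B vs C: [7 vs 5, 6 vs 7, 2 vs 2] → B does not strictly dominate C (column Y: 6 ≤ 7)
  C vs A: [5 vs 6, 7 vs 1, 2 vs 2] → C does not strictly dominate A (column X: 5 ≤ 6)
  C vs B: [5 vs 7, 7 vs 6, 2 vs 2] → C does not strictly dominate B (column X: 5 ≤ 7)
No single strategy strictly dominates all others → no strictly dominant strategy.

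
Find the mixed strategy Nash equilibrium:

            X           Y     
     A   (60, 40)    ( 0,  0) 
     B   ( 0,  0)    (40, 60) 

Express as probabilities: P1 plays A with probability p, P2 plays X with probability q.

p = 0.6, q = 0.4

Work:
Find probabilities that make opponent indifferent:
P2 chooses q to make P1 indifferent between A and B
P1 chooses p to make P2 indifferent between X and Y
Mixed NE: P1 plays (A: 0.6, B: 0.4), P2 plays (X: 0.4, Y: 0.6)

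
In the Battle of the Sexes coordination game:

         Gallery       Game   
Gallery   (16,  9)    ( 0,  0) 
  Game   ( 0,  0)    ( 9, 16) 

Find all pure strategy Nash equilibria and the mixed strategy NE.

Pure NE: (Gallery, Gallery) and (Game, Game); Mixed NE: p = 0.64, q = 0.36

Work:
Check pure NE:
(Gallery, Gallery): (16, 9) - no unilateral deviation beneficial
(Game, Game): (9, 16) - no unilateral deviation beneficial
Mixed NE: P1 plays Gallery with p = 0.64, P2 plays Gallery with q = 0.36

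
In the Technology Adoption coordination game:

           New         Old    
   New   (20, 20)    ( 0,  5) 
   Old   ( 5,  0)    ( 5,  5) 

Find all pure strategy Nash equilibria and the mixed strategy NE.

Pure NE: (New, New) and (Old, Old); Mixed NE: p = 0.25, q = 0.25

Work:
Check pure NE:
(New, New): (20, 20) - no unilateral deviation beneficial
(Old, Old): (5, 5) - no unilateral deviation beneficial
Mixed NE: P1 plays New with p = 0.25, P2 plays New with q = 0.25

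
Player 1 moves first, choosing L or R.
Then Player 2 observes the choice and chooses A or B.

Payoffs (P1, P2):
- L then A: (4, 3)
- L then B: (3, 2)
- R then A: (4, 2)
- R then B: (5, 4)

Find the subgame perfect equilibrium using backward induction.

P1 plays R, P2 plays A after L and B after R; Payoff (5, 4)

Work:
Backward induction:
After L: P2 chooses A → P1 gets 4
After R: P2 chooses B → P1 gets 5
P1 chooses R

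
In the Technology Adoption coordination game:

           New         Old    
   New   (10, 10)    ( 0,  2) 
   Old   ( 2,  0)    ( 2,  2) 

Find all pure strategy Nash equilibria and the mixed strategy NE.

Pure NE: (New, New) and (Old, Old); Mixed NE: p = 0.2, q = 0.2

Work:
Check pure NE:
(New, New): (10, 10) - no unilateral deviation beneficial
(Old, Old): (2, 2) - no unilateral deviation beneficial
Mixed NE: P1 plays New with p = 0.2, P2 plays New with q = 0.2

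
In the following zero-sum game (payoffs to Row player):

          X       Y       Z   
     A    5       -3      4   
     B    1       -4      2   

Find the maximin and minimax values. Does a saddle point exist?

Maximin = -3, Minimax = -3, Saddle: True

Work:
Row minimums: [-3, -4] → maximin = -3
Column maximums: [5, -3, 4] → minimax = -3
Saddle point exists! Game value = -3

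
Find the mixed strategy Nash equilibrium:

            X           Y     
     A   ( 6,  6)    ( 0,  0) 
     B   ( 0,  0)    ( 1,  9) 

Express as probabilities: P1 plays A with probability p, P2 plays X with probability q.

p = 0.6, q = 0.1429

Work:
Find probabilities that make opponent indifferent:
P2 chooses q to make P1 indifferent between A and B
P1 chooses p to make P2 indifferent between X and Y
Mixed NE: P1 plays (A: 0.6, B: 0.4), P2 plays (X: 0.1429, Y: 0.8571)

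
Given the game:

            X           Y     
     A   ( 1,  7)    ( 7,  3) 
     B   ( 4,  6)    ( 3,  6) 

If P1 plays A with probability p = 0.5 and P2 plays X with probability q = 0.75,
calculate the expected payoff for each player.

E[P1] = 3.125, E[P2] = 6.0

Work:
E[P1] = p·q·π₁(A,X) + p·(1-q)·π₁(A,Y) + (1-p)·q·π₁(B,X) + (1-p)·(1-q)·π₁(B,Y)
= 0.5·0.75·1 + 0.5·0.25·7 + 0.5·0.75·4 + 0.5·0.25·3
= 3.125

E[P2] = 6.0 (similar calculation)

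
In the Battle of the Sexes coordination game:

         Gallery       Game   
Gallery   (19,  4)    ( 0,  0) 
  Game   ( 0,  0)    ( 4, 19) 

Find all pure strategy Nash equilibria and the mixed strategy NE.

Pure NE: (Gallery, Gallery) and (Game, Game); Mixed NE: p = 0.8261, q = 0.1739

Work:
Check pure NE:
(Gallery, Gallery): (19, 4) - no unilateral deviation beneficial
(Game, Game): (4, 19) - no unilateral deviation beneficial
Mixed NE: P1 plays Gallery with p = 0.8261, P2 plays Gallery with q = 0.1739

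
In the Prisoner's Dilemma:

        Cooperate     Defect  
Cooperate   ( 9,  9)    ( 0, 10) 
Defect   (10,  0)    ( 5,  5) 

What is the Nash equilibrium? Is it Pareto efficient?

(Defect, Defect) is NE; not Pareto efficient

Work:
Defect dominates Cooperate for both players:
If P2 cooperates: Defect (10) > Cooperate (9)
If P2 defects: Defect (5) > Cooperate (0)
NE: (Defect, Defect) with payoff (5, 5)
But (Cooperate, Cooperate) = (9, 9) Pareto dominates (5, 5)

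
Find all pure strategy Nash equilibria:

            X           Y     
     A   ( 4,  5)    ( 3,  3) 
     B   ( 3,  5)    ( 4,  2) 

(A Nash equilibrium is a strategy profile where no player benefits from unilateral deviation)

Nash equilibrium: (A, X)

Work:
Best responses:
  P1 vs X: payoffs [4, 3] → best response A (payoff 4)
  P1 vs Y: payoffs [3, 4] → best response B (payoff 4)
  P2 vs A: payoffs [5, 3] → best response X (payoff 5)
  P2 vs B: payoffs [5, 2] → best response X (payoff 5)
Mutual best responses: (A,X) → Nash equilibria.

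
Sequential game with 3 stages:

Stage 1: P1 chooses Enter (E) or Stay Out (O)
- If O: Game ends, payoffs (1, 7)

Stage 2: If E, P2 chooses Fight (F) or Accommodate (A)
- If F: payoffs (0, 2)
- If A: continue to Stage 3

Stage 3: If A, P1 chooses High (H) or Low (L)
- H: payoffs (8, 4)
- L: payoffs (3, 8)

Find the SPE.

SPE: (E, A, H); Outcome (8, 4)

Work:
Stage 3: P1 chooses H (8 vs 3)
Stage 2: P2: F->2, A->4 (anticipating H). Choose A
Stage 1: P1: O->1, E->8 (anticipating A, H). Choose E
SPE path: E -> A -> H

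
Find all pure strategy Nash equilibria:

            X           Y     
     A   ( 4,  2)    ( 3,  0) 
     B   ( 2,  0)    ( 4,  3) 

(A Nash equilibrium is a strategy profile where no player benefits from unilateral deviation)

Nash equilibrium: (A, X), (B, Y)

Work:
Best responses:
  P1 vs X: payoffs [4, 2] → best response A (payoff 4)
  P1 vs Y: payoffs [3, 4] → best response B (payoff 4)
  P2 vs A: payoffs [2, 0] → best response X (payoff 2)
  P2 vs B: payoffs [0, 3] → best response Y (payoff 3)
Mutual best responses: (A,X), (B,Y) → Nash equilibria.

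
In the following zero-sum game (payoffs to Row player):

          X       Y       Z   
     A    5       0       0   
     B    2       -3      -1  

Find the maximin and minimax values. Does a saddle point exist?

Maximin = 0, Minimax = 0, Saddle: True

Work:
Row minimums: [0, -3] → maximin = 0
Column maximums: [5, 0, 0] → minimax = 0
Saddle point exists! Game value = 0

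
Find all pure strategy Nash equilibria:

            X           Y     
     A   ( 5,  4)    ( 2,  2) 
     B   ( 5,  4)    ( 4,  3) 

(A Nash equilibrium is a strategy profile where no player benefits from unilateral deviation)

Nash equilibrium: (A, X), (B, X)

Work:
Best responses:
  P1 vs X: payoffs [5, 5] → best response A/B (payoff 5)
  P1 vs Y: payoffs [2, 4] → best response B (payoff 4)
  P2 vs A: payoffs [4, 2] → best response X (payoff 4)
  P2 vs B: payoffs [4, 3] → best response X (payoff 4)
Mutual best responses: (A,X), (B,X) → Nash equilibria.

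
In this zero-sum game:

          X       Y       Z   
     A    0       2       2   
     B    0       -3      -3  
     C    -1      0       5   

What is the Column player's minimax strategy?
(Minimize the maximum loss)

Column should play X, value = 0

Work:
Column player minimizes Row's maximum payoff:
Column X: max payoff to Row = 0
Column Y: max payoff to Row = 2
Column Z: max payoff to Row = 5
Minimum is 0, achieved by column X.
Minimax strategy: X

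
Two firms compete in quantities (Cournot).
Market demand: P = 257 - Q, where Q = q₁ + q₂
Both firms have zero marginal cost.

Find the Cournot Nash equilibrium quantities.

q₁* = q₂* = 85.67; P* = 85.67

Work:
Profit: π_i = P·q_i = (a - q_i - q_j)·q_i
FOC: ∂π_i/∂q_i = a - 2q_i - q_j = 0
Reaction function: q_i = (257 - q_j)/2
Symmetry: q* = 257/3 = 85.67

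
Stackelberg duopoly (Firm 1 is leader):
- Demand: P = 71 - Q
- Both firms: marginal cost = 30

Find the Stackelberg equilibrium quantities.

q₁* (leader) = 20.5, q₂* (follower) = 10.25

Work:
Follower's reaction: q₂ = (a - c - q₁)/2
Leader substitutes: π₁ = q₁·(a - q₁ - (a-c-q₁)/2 - c)
FOC: q₁* = (71 - 30)/2 = 20.50
Then: q₂* = (71 - 30 - 20.5)/2 = 10.25
Leader has first-mover advantage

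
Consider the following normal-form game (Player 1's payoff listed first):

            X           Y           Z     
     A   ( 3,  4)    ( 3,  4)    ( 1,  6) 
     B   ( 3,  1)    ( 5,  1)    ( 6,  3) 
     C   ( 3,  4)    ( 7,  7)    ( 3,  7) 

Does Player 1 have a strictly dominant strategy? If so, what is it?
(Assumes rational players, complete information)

No strictly dominant strategy exists for Player 1

Work:
A strategy strictly dominates another if it gives a strictly higher payoff against every opponent action. Compare each pair of P1's strategies column-by-column:
  A vs B: [3 vs 3, 3 vs 5, 1 vs 6] → A does not strictly dominate B (column X: 3 ≤ 3)
  A vs C: [3 vs 3, 3 vs 7, 1 vs 3] → A does not strictly dominate C (column X: 3 ≤ 3)
  B vs A: [3 vs 3, 5 vs 3, 6 vs 1] → B does not strictly dominate A (column X: 3 ≤ 3)
  B vs C: [3 vs 3, 5 vs 7, 6 vs 3] → B does not strictly dominate C (column X: 3 ≤ 3)
  C vs A: [3 vs 3, 7 vs 3, 3 vs 1] → C does not strictly dominate A (column X: 3 ≤ 3)
  C vs B: [3 vs 3, 7 vs 5, 3 vs 6] → C does not strictly dominate B (column X: 3 ≤ 3)
No single strategy strictly dominates all others → no strictly dominant strategy.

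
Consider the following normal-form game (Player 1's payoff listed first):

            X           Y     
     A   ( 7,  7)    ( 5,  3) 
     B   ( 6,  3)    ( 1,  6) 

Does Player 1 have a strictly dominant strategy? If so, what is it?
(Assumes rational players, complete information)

Yes, Player 1's strictly dominant strategy is A

Work:
A strategy strictly dominates another if it gives a strictly higher payoff against every opponent action. Compare each pair of P1's strategies column-by-column:
  A vs B: [7 vs 6, 5 vs 1] → A strictly dominates B
  B vs A: [6 vs 7, 1 vs 5] → B does not strictly dominate A (column X: 6 ≤ 7)
A strictly dominates every other strategy → strictly dominant.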